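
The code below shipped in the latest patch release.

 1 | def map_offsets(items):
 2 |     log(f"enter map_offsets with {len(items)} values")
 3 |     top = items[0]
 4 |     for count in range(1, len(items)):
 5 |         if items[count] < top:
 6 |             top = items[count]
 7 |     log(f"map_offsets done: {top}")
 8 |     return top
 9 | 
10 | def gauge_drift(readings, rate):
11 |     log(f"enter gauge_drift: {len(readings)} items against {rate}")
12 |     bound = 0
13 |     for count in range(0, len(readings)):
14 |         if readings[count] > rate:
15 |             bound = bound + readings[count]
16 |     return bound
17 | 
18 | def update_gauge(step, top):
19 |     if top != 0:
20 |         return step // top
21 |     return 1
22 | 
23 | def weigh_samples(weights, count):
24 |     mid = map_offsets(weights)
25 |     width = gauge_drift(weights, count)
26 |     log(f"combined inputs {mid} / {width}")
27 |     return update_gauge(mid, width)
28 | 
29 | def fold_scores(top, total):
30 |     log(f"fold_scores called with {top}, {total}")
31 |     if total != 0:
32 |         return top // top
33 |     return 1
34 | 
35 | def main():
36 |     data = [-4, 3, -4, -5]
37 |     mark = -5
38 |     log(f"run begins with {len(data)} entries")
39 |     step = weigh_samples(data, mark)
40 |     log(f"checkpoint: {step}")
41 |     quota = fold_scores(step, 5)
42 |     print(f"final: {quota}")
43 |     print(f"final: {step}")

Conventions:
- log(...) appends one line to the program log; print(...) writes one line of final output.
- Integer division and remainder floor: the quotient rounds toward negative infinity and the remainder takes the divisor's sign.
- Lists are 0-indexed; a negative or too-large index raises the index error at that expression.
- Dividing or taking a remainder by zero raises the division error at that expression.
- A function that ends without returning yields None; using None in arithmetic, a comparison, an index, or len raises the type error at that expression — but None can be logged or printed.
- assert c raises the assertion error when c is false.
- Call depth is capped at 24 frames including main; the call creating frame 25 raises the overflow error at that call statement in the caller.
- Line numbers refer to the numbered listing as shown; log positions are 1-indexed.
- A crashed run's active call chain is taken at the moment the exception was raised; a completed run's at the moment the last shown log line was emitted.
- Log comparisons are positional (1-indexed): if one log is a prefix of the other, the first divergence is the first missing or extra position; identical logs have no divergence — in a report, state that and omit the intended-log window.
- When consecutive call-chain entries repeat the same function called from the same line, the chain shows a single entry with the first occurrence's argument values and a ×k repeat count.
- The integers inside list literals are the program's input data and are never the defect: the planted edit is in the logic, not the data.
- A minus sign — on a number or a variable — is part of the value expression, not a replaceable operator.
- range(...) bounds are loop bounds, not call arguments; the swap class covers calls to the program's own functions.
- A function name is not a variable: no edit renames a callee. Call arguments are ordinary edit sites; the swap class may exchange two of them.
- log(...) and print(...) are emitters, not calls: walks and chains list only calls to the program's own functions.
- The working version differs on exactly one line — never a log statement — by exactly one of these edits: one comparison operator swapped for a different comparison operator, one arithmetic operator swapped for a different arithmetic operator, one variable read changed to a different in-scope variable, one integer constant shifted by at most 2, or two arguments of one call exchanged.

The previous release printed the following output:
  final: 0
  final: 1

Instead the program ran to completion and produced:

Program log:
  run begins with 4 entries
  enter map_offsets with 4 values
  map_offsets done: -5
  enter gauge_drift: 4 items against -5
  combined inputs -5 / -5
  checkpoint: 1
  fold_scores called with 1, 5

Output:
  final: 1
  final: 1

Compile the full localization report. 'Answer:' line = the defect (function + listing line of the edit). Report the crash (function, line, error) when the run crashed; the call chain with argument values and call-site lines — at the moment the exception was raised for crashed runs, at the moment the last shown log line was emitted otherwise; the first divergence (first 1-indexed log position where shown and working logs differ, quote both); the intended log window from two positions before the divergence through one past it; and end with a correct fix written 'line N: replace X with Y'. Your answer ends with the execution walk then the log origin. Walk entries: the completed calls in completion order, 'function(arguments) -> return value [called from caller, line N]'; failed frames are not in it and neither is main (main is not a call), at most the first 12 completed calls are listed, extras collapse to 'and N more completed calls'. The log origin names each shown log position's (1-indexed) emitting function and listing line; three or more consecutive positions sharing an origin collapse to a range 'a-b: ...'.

Answer: the defect is in fold_scores at line 32.
Core observation: Log streams are identical — the defect surfaces only in the printed output.
Call chain: main -> fold_scores(1, 5) (called at line 41).
First divergence: there is none — every log position agrees.
Execution walk:
  map_offsets([-4, 3, -4, -5]) -> -5  [called from weigh_samples, line 24]
  gauge_drift([-4, 3, -4, -5], -5) -> -5  [called from weigh_samples, line 25]
  update_gauge(-5, -5) -> 1  [called from weigh_samples, line 27]
  weigh_samples([-4, 3, -4, -5], -5) -> 1  [called from main, line 39]
  fold_scores(1, 5) -> 1  [called from main, line 41]
Log origins:
  1 — main, line 38
  2 — map_offsets, line 2
  3 — map_offsets, line 7
  4 — gauge_drift, line 11
  5 — weigh_samples, line 26
  6 — main, line 40
  7 — fold_scores, line 30
A correct fix: line 32: replace `top // top` with `top // total`.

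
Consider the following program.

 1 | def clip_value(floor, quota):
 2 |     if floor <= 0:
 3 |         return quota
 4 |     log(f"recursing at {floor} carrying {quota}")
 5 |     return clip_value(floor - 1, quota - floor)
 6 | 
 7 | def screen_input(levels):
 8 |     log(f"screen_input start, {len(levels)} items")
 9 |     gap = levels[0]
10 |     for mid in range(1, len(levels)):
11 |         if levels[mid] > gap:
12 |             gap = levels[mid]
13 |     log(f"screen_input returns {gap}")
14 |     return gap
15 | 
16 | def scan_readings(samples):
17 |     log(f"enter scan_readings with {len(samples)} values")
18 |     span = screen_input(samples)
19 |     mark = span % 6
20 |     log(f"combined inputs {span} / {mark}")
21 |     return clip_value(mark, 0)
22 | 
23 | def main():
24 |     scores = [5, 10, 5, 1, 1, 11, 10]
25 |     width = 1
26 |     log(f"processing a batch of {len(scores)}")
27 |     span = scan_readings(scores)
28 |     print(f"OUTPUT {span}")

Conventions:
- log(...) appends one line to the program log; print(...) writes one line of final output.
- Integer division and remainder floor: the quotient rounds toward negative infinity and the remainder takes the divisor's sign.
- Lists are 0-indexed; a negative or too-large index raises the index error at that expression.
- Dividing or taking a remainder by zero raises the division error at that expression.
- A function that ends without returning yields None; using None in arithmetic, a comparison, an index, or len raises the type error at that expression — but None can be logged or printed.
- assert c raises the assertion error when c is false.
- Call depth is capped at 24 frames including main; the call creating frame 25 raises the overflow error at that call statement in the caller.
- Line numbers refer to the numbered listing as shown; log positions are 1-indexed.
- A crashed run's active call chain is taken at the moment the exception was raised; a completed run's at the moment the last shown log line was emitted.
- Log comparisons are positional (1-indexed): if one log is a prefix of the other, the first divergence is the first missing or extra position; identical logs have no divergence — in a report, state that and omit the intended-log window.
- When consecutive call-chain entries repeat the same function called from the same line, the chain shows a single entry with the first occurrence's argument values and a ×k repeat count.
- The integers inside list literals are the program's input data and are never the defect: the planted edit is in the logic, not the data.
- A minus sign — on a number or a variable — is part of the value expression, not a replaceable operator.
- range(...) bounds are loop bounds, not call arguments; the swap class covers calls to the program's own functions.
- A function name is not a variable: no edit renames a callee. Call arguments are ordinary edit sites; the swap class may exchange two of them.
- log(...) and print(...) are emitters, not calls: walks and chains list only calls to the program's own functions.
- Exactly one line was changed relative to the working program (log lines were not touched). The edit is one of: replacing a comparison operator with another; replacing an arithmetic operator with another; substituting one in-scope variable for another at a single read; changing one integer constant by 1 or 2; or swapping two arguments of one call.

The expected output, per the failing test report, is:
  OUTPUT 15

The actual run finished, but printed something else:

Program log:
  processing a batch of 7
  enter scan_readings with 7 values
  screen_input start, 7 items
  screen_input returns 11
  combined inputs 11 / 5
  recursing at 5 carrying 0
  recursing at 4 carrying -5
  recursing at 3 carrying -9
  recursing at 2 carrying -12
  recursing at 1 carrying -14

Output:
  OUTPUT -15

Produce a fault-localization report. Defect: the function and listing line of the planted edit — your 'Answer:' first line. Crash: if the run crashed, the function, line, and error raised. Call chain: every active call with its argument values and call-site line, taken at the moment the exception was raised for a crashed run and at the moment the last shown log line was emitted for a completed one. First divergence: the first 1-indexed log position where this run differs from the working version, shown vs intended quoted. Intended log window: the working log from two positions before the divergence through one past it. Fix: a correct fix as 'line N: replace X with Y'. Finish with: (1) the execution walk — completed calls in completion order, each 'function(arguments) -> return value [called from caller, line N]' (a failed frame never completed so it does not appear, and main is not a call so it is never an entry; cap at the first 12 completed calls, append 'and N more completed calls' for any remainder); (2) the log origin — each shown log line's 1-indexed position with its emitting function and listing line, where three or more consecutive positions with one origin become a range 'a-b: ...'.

Answer: the defect is in clip_value at line 5.
Core observation: The log first diverges at position 7: the faulty run prints 'recursing at 4 carrying -5' where the working version prints 'recursing at 4 carrying 5'.
Call chain: main -> scan_readings([5, 10, 5, 1, 1, 11, 10]) (called at line 27) -> clip_value(5, 0) (called at line 21) -> clip_value(4, -5) (called at line 5) ×4.
First divergence: position 7 — the shown line 'recursing at 4 carrying -5' should read 'recursing at 4 carrying 5'.
Intended log window:
  5: combined inputs 11 / 5
  6: recursing at 5 carrying 0
  7: recursing at 4 carrying 5
  8: recursing at 3 carrying 9
Execution walk:
  screen_input([5, 10, 5, 1, 1, 11, 10]) -> 11  [called from scan_readings, line 18]
  clip_value(0, -15) -> -15  [called from clip_value, line 5]
  clip_value(1, -14) -> -15  [called from clip_value, line 5]
  clip_value(2, -12) -> -15  [called from clip_value, line 5]
  clip_value(3, -9) -> -15  [called from clip_value, line 5]
  clip_value(4, -5) -> -15  [called from clip_value, line 5]
  clip_value(5, 0) -> -15  [called from scan_readings, line 21]
  scan_readings([5, 10, 5, 1, 1, 11, 10]) -> -15  [called from main, line 27]
Log origins:
  1: emitted by main (line 26)
  2: emitted by scan_readings (line 17)
  3: emitted by screen_input (line 8)
  4: emitted by screen_input (line 13)
  5: emitted by scan_readings (line 20)
  6-10: emitted by clip_value (line 4)
A correct fix: line 5: replace `quota - floor` with `quota + floor`.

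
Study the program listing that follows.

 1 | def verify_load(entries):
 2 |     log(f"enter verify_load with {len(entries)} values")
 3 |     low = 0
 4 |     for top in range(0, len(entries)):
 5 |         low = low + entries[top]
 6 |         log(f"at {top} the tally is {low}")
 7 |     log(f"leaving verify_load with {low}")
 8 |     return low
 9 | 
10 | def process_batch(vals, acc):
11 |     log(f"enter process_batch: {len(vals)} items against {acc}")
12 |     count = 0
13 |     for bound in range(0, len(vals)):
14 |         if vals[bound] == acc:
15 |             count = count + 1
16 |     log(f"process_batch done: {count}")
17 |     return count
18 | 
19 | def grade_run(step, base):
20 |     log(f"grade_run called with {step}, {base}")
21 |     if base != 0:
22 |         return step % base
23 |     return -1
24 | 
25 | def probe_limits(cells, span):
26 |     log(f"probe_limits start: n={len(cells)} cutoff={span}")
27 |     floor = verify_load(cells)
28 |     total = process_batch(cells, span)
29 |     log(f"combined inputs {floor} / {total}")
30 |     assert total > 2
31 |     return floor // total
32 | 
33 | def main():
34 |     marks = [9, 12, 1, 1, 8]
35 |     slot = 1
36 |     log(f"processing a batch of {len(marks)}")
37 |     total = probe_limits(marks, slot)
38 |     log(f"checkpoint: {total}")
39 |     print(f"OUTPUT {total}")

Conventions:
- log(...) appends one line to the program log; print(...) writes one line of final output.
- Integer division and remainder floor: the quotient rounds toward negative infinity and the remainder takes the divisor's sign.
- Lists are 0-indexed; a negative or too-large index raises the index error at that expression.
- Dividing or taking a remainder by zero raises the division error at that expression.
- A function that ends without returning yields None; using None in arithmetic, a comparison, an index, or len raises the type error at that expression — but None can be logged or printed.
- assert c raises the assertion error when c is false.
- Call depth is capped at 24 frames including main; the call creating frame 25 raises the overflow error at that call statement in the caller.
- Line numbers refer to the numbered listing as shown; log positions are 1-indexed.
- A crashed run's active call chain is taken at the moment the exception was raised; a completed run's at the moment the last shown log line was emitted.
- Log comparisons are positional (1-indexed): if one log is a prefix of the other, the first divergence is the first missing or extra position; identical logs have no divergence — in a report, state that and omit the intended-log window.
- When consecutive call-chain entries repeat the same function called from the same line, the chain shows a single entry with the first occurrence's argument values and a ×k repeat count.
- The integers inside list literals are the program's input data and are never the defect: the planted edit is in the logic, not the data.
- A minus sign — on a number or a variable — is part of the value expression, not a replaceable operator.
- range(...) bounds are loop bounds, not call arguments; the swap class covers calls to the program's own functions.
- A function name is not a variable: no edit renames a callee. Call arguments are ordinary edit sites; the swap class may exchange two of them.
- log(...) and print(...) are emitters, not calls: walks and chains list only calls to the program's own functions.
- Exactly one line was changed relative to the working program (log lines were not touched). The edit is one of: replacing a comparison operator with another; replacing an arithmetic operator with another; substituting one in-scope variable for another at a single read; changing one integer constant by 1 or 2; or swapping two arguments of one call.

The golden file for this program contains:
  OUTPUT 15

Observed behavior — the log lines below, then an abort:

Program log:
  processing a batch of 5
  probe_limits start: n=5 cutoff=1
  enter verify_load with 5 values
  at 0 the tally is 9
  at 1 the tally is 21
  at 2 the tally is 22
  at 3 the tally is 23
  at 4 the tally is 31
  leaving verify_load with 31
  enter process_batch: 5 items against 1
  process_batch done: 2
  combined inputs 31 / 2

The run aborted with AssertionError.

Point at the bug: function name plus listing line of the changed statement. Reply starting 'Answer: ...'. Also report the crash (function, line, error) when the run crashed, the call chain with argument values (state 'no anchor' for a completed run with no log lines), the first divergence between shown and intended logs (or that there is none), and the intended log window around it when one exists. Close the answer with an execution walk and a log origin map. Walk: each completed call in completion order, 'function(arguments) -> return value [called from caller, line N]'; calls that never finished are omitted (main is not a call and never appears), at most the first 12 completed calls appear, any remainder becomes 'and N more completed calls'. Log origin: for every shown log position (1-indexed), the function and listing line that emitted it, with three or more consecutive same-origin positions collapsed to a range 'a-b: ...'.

Answer: the defect is in probe_limits at line 30.
Key fact: Only 12 log lines were emitted before the run died; the intended continuation was 'checkpoint: 15'.
Crash: probe_limits, line 30, AssertionError.
Call chain: main -> probe_limits([9, 12, 1, 1, 8], 1) (called at line 37).
First divergence: position 13 (shown log ended at 12 lines; the working version continues: 'checkpoint: 15').
Intended log window:
  11: process_batch done: 2
  12: combined inputs 31 / 2
  13: checkpoint: 15
Execution walk:
  verify_load([9, 12, 1, 1, 8]) -> 31  [called from probe_limits, line 27]
  process_batch([9, 12, 1, 1, 8], 1) -> 2  [called from probe_limits, line 28]
Log origin:
  1: emitted by main (line 36)
  2: emitted by probe_limits (line 26)
  3: emitted by verify_load (line 2)
  4-8: emitted by verify_load (line 6)
  9: emitted by verify_load (line 7)
  10: emitted by process_batch (line 11)
  11: emitted by process_batch (line 16)
  12: emitted by probe_limits (line 29)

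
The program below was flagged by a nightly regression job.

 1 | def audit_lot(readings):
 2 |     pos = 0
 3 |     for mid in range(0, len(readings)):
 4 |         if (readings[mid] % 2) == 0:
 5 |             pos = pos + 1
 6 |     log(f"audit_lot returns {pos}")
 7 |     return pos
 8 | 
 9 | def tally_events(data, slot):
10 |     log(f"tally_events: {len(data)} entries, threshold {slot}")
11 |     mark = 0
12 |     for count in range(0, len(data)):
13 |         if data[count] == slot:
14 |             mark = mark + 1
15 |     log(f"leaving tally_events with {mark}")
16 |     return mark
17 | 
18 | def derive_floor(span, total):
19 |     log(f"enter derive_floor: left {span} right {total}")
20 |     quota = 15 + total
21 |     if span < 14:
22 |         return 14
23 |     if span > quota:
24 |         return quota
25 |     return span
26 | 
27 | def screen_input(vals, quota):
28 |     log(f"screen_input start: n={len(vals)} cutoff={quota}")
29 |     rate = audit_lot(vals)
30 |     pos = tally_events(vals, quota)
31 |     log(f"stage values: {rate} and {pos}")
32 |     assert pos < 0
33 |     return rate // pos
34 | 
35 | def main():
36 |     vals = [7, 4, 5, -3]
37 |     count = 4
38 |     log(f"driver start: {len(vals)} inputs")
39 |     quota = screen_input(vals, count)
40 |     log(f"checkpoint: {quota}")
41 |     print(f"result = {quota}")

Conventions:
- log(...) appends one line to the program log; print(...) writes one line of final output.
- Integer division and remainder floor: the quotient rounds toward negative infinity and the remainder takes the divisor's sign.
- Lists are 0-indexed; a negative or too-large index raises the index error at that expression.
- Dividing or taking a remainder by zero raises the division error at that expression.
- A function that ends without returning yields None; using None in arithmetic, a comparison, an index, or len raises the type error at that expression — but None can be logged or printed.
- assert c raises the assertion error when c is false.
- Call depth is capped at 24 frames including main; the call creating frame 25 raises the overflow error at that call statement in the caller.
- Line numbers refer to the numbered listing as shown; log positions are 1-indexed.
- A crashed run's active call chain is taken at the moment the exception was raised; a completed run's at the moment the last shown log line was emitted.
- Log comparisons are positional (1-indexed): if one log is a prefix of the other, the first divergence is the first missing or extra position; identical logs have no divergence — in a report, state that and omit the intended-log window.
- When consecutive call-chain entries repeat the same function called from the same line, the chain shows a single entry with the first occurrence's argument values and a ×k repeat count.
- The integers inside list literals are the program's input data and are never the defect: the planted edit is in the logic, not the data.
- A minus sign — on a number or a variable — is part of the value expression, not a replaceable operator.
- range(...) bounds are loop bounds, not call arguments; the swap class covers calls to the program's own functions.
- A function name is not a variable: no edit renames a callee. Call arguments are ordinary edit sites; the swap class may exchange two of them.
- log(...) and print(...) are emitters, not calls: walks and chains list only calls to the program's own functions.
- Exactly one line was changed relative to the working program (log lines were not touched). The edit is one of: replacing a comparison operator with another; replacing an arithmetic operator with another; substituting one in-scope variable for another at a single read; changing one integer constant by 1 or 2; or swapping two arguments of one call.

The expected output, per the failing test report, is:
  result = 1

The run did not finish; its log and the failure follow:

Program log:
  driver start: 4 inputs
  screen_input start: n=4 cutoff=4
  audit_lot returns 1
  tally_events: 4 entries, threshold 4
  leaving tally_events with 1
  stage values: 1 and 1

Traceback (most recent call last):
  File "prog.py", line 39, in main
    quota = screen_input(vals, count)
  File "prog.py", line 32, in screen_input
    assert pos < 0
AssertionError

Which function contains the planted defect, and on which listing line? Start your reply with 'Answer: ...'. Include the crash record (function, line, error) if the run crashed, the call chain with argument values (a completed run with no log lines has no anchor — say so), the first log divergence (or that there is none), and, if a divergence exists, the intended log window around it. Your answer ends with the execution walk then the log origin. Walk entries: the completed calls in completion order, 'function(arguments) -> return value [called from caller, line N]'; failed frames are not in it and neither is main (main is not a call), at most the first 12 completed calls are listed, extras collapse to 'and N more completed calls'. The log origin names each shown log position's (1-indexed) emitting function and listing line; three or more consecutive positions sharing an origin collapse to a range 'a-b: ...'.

Answer: the defect is in screen_input at line 32.
The tell: The faulty run's log stops after 6 lines; the working version's next line would be 'checkpoint: 1'.
Crash: screen_input, line 32, AssertionError.
Call chain: main -> screen_input([7, 4, 5, -3], 4) (called at line 39).
First divergence: position 7 — the faulty run's log ends after 6 lines; the working version continues with 'checkpoint: 1'.
Intended log window:
  5: leaving tally_events with 1
  6: stage values: 1 and 1
  7: checkpoint: 1
Execution walk:
  audit_lot([7, 4, 5, -3]) -> 1  [called from screen_input, line 29]
  tally_events([7, 4, 5, -3], 4) -> 1  [called from screen_input, line 30]
Log line origins:
  1 — main, line 38
  2 — screen_input, line 28
  3 — audit_lot, line 6
  4 — tally_events, line 10
  5 — tally_events, line 15
  6 — screen_input, line 31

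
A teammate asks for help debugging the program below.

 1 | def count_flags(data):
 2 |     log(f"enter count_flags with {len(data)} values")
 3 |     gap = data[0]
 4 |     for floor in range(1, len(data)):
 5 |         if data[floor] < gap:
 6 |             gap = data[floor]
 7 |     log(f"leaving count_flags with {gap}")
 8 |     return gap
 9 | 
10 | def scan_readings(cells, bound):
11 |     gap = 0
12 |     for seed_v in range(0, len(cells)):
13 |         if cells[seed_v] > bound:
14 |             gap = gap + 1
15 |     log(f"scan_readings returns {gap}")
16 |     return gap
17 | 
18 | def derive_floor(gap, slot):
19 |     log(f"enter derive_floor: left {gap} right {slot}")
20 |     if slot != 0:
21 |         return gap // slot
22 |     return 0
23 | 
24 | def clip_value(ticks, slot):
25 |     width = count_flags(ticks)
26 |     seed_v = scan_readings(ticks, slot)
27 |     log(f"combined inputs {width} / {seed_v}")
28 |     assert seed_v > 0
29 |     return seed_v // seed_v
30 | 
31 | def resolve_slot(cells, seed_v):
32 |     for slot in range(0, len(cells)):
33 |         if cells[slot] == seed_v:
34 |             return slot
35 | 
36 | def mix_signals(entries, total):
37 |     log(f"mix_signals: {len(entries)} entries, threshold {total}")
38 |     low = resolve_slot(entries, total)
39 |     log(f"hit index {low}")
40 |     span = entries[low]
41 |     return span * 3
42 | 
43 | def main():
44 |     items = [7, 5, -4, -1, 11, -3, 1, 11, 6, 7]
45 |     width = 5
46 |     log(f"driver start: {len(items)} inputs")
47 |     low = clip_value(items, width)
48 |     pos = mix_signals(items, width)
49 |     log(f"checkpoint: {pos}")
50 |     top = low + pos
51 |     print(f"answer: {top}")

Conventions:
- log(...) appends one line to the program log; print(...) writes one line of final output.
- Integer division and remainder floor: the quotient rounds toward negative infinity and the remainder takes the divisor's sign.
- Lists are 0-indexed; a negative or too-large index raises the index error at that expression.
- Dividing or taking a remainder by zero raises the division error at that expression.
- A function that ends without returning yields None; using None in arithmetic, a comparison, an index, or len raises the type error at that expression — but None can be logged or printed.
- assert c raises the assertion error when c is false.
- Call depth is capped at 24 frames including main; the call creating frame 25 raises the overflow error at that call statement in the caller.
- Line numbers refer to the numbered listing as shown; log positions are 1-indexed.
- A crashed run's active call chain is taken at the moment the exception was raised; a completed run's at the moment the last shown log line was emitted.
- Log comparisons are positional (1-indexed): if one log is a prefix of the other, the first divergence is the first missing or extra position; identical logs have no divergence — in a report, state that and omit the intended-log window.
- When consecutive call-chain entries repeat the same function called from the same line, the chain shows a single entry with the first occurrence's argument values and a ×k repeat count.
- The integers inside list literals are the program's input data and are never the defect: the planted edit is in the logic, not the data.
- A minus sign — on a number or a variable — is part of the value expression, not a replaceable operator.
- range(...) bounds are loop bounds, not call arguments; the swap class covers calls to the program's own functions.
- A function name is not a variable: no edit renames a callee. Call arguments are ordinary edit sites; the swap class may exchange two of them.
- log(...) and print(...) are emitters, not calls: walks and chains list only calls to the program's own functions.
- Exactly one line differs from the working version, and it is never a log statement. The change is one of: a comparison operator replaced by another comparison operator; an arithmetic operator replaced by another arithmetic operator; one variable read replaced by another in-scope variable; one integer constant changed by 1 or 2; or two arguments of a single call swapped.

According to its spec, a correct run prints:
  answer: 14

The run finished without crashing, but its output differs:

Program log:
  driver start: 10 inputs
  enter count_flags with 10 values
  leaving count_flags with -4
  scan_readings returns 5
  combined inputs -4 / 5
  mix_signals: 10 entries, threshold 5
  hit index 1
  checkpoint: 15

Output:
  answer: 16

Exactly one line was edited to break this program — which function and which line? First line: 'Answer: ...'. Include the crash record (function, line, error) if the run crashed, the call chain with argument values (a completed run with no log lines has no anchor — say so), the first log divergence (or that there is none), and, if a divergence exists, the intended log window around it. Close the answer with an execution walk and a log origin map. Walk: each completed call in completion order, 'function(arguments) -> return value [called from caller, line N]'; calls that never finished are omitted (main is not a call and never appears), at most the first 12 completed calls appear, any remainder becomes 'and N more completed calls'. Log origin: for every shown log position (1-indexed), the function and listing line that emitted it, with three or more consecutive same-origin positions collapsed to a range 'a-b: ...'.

Answer: the defect is in clip_value at line 29.
Key fact: Every logged value matches the working version; the printed result is what differs.
Call chain: main.
First divergence: none; the two logs match at every position.
Execution walk:
  count_flags([7, 5, -4, -1, 11, -3, 1, 11, 6, 7]) -> -4  [called from clip_value, line 25]
  scan_readings([7, 5, -4, -1, 11, -3, 1, 11, 6, 7], 5) -> 5  [called from clip_value, line 26]
  clip_value([7, 5, -4, -1, 11, -3, 1, 11, 6, 7], 5) -> 1  [called from main, line 47]
  resolve_slot([7, 5, -4, -1, 11, -3, 1, 11, 6, 7], 5) -> 1  [called from mix_signals, line 38]
  mix_signals([7, 5, -4, -1, 11, -3, 1, 11, 6, 7], 5) -> 15  [called from main, line 48]
Log origin:
  1 — main, line 46
  2 — count_flags, line 2
  3 — count_flags, line 7
  4 — scan_readings, line 15
  5 — clip_value, line 27
  6 — mix_signals, line 37
  7 — mix_signals, line 39
  8 — main, line 49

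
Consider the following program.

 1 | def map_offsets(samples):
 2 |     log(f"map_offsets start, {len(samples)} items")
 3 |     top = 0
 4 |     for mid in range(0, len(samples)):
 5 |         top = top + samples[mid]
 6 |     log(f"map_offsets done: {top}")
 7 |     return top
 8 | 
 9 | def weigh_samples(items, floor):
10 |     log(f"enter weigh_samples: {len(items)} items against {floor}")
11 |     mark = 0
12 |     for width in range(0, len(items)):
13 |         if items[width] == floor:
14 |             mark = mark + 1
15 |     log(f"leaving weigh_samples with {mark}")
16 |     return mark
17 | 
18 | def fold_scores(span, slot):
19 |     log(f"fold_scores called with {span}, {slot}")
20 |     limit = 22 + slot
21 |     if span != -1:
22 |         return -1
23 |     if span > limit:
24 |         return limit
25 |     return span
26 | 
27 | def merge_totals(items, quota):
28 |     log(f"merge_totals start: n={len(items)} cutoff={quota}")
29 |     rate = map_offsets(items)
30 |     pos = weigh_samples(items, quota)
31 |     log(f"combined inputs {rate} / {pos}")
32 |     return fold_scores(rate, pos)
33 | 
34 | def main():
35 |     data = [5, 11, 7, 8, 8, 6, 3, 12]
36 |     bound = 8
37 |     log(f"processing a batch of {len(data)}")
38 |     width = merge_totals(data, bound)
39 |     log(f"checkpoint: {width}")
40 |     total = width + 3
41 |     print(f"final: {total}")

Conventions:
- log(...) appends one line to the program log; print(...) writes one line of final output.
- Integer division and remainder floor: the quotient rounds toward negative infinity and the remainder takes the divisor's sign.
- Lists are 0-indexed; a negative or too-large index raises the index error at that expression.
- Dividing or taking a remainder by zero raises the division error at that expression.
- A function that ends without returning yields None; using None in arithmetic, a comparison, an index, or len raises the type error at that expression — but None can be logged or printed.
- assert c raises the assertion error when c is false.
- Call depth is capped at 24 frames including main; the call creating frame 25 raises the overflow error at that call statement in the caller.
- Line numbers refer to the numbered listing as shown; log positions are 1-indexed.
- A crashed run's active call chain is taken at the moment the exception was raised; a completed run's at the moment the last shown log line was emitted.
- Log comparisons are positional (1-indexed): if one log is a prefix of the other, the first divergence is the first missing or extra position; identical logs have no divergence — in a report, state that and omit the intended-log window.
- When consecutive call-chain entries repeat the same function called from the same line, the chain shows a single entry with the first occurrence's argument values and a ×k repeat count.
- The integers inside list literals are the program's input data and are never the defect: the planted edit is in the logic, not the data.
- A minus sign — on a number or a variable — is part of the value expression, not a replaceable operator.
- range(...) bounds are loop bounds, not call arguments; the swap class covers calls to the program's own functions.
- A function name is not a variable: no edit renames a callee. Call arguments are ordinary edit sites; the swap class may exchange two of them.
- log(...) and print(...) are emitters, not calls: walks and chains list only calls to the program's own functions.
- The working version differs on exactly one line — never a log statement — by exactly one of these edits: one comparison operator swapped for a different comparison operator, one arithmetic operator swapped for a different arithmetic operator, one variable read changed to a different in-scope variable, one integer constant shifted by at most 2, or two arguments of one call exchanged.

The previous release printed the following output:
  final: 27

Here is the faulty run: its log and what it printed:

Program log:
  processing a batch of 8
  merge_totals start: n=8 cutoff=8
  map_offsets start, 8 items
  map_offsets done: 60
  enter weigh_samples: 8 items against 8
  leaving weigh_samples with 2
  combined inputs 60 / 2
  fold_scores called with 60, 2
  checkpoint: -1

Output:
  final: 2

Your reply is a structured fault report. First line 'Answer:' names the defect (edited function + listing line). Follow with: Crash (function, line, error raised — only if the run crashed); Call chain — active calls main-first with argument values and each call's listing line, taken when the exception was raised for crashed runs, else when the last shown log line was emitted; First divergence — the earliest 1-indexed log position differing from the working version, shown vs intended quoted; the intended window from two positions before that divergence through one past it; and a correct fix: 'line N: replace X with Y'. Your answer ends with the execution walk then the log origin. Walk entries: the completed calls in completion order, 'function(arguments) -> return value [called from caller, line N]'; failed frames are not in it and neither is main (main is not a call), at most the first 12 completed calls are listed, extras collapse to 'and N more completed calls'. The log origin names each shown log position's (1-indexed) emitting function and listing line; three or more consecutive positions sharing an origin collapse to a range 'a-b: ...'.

Answer: the defect is in fold_scores at line 21.
Key fact: The earliest visible damage is log position 9 — 'checkpoint: -1' rather than the intended 'checkpoint: 24'.
Call chain: main.
First divergence: position 9; shown 'checkpoint: -1' vs intended 'checkpoint: 24'.
Intended log window:
  7: combined inputs 60 / 2
  8: fold_scores called with 60, 2
  9: checkpoint: 24
Execution walk:
  map_offsets([5, 11, 7, 8, 8, 6, 3, 12]) -> 60  [called from merge_totals, line 29]
  weigh_samples([5, 11, 7, 8, 8, 6, 3, 12], 8) -> 2  [called from merge_totals, line 30]
  fold_scores(60, 2) -> -1  [called from merge_totals, line 32]
  merge_totals([5, 11, 7, 8, 8, 6, 3, 12], 8) -> -1  [called from main, line 38]
Log line origins:
  1: from main, line 37
  2: from merge_totals, line 28
  3: from map_offsets, line 2
  4: from map_offsets, line 6
  5: from weigh_samples, line 10
  6: from weigh_samples, line 15
  7: from merge_totals, line 31
  8: from fold_scores, line 19
  9: from main, line 39
A correct fix: line 21: replace `!=` with `<`.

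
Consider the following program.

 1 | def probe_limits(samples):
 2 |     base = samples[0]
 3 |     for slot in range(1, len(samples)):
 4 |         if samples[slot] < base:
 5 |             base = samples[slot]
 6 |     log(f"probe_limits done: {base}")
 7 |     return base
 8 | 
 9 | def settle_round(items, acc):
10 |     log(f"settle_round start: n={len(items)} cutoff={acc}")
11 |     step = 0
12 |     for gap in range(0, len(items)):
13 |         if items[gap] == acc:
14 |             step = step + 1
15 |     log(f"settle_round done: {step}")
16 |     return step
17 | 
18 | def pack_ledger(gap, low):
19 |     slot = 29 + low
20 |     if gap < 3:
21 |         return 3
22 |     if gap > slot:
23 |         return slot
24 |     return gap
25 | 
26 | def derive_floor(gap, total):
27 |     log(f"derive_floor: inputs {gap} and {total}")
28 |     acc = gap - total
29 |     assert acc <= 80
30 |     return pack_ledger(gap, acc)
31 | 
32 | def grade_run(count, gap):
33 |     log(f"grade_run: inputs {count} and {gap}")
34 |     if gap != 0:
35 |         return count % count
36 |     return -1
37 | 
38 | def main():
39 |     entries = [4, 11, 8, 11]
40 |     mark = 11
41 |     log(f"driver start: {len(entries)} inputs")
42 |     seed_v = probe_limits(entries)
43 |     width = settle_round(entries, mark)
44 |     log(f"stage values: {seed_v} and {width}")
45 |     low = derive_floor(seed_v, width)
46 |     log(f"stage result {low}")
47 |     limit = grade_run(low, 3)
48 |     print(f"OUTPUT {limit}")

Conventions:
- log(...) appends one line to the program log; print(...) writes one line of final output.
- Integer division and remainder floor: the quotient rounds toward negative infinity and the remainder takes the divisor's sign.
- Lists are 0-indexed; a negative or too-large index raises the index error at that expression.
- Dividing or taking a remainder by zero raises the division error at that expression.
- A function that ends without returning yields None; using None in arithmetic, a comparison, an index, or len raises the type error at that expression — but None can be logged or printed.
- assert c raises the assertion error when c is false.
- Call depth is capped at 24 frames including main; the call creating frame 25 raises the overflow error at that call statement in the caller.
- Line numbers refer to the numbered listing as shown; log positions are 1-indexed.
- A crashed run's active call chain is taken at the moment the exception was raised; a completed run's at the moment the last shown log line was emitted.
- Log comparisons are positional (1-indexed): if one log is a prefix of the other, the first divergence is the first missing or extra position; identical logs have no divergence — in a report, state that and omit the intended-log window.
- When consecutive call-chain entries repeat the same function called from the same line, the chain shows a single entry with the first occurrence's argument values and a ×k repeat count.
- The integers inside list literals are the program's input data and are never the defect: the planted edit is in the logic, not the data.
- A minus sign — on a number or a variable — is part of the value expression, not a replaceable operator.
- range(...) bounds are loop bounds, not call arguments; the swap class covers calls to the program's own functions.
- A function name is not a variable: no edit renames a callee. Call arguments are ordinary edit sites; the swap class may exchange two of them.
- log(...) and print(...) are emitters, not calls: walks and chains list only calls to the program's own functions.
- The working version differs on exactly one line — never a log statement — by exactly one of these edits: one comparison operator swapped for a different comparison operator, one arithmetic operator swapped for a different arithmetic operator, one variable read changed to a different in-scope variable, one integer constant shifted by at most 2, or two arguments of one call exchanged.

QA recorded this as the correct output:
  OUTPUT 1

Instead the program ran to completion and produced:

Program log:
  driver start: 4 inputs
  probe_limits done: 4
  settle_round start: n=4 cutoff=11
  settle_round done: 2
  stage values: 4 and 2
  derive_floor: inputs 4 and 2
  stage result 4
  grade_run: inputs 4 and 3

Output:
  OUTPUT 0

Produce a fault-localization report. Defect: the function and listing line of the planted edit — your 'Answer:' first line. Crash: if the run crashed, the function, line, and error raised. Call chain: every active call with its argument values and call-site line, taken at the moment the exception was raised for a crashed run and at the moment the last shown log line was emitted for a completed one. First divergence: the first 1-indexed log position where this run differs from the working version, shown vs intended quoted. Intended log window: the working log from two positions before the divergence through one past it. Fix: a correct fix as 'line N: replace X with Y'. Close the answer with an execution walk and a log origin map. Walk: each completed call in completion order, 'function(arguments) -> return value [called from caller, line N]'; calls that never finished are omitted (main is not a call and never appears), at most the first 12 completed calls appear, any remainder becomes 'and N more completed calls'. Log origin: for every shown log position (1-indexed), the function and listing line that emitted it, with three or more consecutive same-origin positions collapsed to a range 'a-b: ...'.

Answer: the defect is in grade_run at line 35.
Key observation: No log line changed; the fault shows up purely in the output.
Call chain: main -> grade_run(4, 3) (called at line 47).
First divergence: none; the two logs match at every position.
Execution walk:
  probe_limits([4, 11, 8, 11]) -> 4  [called from main, line 42]
  settle_round([4, 11, 8, 11], 11) -> 2  [called from main, line 43]
  pack_ledger(4, 2) -> 4  [called from derive_floor, line 30]
  derive_floor(4, 2) -> 4  [called from main, line 45]
  grade_run(4, 3) -> 0  [called from main, line 47]
Log line origins:
  1 — main, line 41
  2 — probe_limits, line 6
  3 — settle_round, line 10
  4 — settle_round, line 15
  5 — main, line 44
  6 — derive_floor, line 27
  7 — main, line 46
  8 — grade_run, line 33
A correct fix: line 35: replace `count % count` with `count % gap`.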